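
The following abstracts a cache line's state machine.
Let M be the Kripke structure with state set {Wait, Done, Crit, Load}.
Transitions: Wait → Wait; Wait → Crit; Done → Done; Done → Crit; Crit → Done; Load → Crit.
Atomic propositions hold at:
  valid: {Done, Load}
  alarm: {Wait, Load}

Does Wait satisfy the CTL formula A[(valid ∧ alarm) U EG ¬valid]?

Yes

Sat(valid ∧ alarm) = {Load}
Sat(¬valid) = {Wait, Crit}
EG ¬valid: greatest fixpoint, start Z0 = {Wait, Crit}, keep only states in Sat with some successor in Z. Z1 = {Wait}; fixed.
Sat(EG ¬valid) = {Wait}
A[(valid ∧ alarm) U EG ¬valid]: least fixpoint, start Z0 = Sat(EG ¬valid) = {Wait}, add states in Sat(valid ∧ alarm) with every successor in Z. Already a fixed point.
Sat(A[(valid ∧ alarm) U EG ¬valid]) = {Wait}
Wait ∈ Sat(A[(valid ∧ alarm) U EG ¬valid]) = {Wait}, so the formula holds at Wait.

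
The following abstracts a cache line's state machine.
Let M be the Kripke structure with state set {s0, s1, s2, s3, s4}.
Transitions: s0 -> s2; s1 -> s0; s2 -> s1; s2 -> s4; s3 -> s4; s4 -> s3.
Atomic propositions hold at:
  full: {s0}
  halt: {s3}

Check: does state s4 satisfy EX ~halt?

Sat(~halt) = {s0, s1, s2, s4}
Sat(EX ~halt) = {s : some successor in {s0, s1, s2, s4}} = {s0, s1, s2, s3}
s4 ∉ Sat(EX ~halt) = {s0, s1, s2, s3}, so the formula does not hold at s4.

No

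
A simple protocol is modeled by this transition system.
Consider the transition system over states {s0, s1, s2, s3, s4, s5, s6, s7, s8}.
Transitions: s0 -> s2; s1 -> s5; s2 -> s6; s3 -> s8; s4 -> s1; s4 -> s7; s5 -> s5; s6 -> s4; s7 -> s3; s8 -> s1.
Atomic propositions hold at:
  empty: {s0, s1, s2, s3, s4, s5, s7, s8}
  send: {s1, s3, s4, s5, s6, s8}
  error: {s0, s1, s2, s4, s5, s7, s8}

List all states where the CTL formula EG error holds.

{s1, s4, s5, s8}

EG error: greatest fixpoint, start Z0 = {s0, s1, s2, s4, s5, s7, s8}, keep only states in Sat with some successor in Z. Z1 = {s0, s1, s4, s5, s8}; Z2 = {s1, s4, s5, s8}; fixed.
Sat(EG error) = {s1, s4, s5, s8}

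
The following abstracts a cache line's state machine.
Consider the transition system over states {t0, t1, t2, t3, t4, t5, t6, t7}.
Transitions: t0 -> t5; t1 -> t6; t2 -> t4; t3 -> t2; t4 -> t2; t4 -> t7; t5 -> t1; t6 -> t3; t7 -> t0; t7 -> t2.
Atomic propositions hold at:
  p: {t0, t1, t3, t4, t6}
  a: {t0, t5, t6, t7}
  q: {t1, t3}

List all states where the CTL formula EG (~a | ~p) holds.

{t2, t3, t4, t7}

Sat(~a) = {t1, t2, t3, t4}
Sat(~p) = {t2, t5, t7}
Sat(~a | ~p) = {t1, t2, t3, t4, t5, t7}
EG (~a | ~p): greatest fixpoint, start Z0 = {t1, t2, t3, t4, t5, t7}, keep only states in Sat with some successor in Z. Z1 = {t2, t3, t4, t5, t7}; Z2 = {t2, t3, t4, t7}; fixed.
Sat(EG (~a | ~p)) = {t2, t3, t4, t7}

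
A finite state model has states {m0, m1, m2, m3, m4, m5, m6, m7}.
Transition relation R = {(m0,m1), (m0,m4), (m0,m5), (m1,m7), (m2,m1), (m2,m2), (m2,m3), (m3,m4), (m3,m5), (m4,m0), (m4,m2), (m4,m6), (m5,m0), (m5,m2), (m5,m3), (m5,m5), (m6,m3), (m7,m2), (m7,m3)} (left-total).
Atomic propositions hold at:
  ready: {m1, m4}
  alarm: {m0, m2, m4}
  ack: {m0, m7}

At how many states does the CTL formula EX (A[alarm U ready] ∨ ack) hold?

6

A[alarm U ready]: least fixpoint, start Z0 = Sat(ready) = {m1, m4}, add states in Sat(alarm) with every successor in Z. Already a fixed point.
Sat(A[alarm U ready]) = {m1, m4}
Sat(A[alarm U ready] ∨ ack) = {m0, m1, m4, m7}
Sat(EX (A[alarm U ready] ∨ ack)) = {s : some successor in {m0, m1, m4, m7}} = {m0, m1, m2, m3, m4, m5}
|Sat(EX (A[alarm U ready] ∨ ack))| = |{m0, m1, m2, m3, m4, m5}| = 6.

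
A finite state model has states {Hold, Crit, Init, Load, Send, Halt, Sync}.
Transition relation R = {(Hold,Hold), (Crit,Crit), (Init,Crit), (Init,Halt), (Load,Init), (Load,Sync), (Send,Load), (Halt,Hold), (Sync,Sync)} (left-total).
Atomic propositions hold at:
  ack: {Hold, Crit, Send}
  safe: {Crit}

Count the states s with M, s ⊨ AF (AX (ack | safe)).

Sat(ack | safe) = {Hold, Crit, Send}
Sat(AX (ack | safe)) = {s : every successor in {Hold, Crit, Send}} = {Hold, Crit, Halt}
AF (AX (ack | safe)): least fixpoint, start Z0 = {Hold, Crit, Halt}, add states with every successor in Z. Z1 = {Hold, Crit, Init, Halt}; fixed.
Sat(AF (AX (ack | safe))) = {Hold, Crit, Init, Halt}
|Sat(AF (AX (ack | safe)))| = |{Hold, Crit, Init, Halt}| = 4.

4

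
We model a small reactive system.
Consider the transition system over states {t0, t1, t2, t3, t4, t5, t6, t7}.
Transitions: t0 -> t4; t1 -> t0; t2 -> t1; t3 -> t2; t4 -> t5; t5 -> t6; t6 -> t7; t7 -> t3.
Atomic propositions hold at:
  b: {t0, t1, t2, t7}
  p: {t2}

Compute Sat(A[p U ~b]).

Sat(~b) = {t3, t4, t5, t6}
A[p U ~b]: least fixpoint, start Z0 = Sat(~b) = {t3, t4, t5, t6}, add states in Sat(p) with every successor in Z. Already a fixed point.
Sat(A[p U ~b]) = {t3, t4, t5, t6}

{t3, t4, t5, t6}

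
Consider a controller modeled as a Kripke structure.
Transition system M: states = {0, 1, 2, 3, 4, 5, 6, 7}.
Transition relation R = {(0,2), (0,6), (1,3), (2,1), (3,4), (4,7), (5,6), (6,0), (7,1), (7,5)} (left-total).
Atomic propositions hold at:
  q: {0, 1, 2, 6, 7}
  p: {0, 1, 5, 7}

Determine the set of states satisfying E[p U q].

{0, 1, 2, 5, 6, 7}

E[p U q]: least fixpoint, start Z0 = Sat(q) = {0, 1, 2, 6, 7}, add states in Sat(p) with some successor in Z. Z1 = {0, 1, 2, 5, 6, 7}; fixed.
Sat(E[p U q]) = {0, 1, 2, 5, 6, 7}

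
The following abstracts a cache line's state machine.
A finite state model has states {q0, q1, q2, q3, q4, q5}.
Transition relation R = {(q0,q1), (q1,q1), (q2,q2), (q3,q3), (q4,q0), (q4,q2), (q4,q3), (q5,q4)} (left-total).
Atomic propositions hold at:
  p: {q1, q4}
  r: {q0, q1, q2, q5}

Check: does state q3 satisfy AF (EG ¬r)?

Sat(¬r) = {q3, q4}
EG ¬r: greatest fixpoint, start Z0 = {q3, q4}, keep only states in Sat with some successor in Z. Already a fixed point.
Sat(EG ¬r) = {q3, q4}
AF (EG ¬r): least fixpoint, start Z0 = {q3, q4}, add states with every successor in Z. Z1 = {q3, q4, q5}; fixed.
Sat(AF (EG ¬r)) = {q3, q4, q5}
q3 ∈ Sat(AF (EG ¬r)) = {q3, q4, q5}, so the formula holds at q3.

Yes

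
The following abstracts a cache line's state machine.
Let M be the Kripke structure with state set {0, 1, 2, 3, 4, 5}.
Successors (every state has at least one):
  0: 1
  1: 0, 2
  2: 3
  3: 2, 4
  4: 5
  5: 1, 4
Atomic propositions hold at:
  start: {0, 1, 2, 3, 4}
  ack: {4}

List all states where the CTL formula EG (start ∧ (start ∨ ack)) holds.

Sat(start ∨ ack) = {0, 1, 2, 3, 4}
Sat(start ∧ (start ∨ ack)) = {0, 1, 2, 3, 4}
EG (start ∧ (start ∨ ack)): greatest fixpoint, start Z0 = {0, 1, 2, 3, 4}, keep only states in Sat with some successor in Z. Z1 = {0, 1, 2, 3}; fixed.
Sat(EG (start ∧ (start ∨ ack))) = {0, 1, 2, 3}

{0, 1, 2, 3}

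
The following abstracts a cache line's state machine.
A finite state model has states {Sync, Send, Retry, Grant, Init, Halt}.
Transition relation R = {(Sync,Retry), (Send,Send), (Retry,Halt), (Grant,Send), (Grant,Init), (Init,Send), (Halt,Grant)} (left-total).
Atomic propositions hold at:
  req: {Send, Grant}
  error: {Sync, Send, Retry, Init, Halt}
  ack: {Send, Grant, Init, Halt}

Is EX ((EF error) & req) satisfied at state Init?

Yes

EF error: least fixpoint, start Z0 = {Sync, Send, Retry, Init, Halt}, add states with some successor in Z. Z1 = {Sync, Send, Retry, Grant, Init, Halt}; fixed.
Sat(EF error) = {Sync, Send, Retry, Grant, Init, Halt}
Sat((EF error) & req) = {Send, Grant}
Sat(EX ((EF error) & req)) = {s : some successor in {Send, Grant}} = {Send, Grant, Init, Halt}
Init ∈ Sat(EX ((EF error) & req)) = {Send, Grant, Init, Halt}, so the formula holds at Init.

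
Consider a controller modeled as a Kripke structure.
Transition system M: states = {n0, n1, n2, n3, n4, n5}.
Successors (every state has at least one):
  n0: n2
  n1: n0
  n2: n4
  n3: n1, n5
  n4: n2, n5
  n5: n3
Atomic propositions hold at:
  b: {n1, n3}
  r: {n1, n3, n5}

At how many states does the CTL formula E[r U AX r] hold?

2

Sat(AX r) = {s : every successor in {n1, n3, n5}} = {n3, n5}
E[r U AX r]: least fixpoint, start Z0 = Sat(AX r) = {n3, n5}, add states in Sat(r) with some successor in Z. Already a fixed point.
Sat(E[r U AX r]) = {n3, n5}
|Sat(E[r U AX r])| = |{n3, n5}| = 2.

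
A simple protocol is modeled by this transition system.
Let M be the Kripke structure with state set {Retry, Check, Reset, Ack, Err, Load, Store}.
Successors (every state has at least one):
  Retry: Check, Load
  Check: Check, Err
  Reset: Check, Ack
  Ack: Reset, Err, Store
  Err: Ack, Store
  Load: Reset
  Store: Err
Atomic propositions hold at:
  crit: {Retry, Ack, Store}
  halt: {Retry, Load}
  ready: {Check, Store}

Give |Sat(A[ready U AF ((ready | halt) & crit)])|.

2

Sat(ready | halt) = {Retry, Check, Load, Store}
Sat((ready | halt) & crit) = {Retry, Store}
AF ((ready | halt) & crit): least fixpoint, start Z0 = {Retry, Store}, add states with every successor in Z. Already a fixed point.
Sat(AF ((ready | halt) & crit)) = {Retry, Store}
A[ready U AF ((ready | halt) & crit)]: least fixpoint, start Z0 = Sat(AF ((ready | halt) & crit)) = {Retry, Store}, add states in Sat(ready) with every successor in Z. Already a fixed point.
Sat(A[ready U AF ((ready | halt) & crit)]) = {Retry, Store}
|Sat(A[ready U AF ((ready | halt) & crit)])| = |{Retry, Store}| = 2.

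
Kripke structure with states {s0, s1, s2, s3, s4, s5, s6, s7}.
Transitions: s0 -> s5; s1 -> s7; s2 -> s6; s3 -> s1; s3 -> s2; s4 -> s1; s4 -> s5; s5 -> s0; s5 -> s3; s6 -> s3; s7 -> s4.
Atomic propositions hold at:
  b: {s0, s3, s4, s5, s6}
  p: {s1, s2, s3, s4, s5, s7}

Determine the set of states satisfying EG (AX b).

{s0, s5}

Sat(AX b) = {s : every successor in {s0, s3, s4, s5, s6}} = {s0, s2, s5, s6, s7}
EG (AX b): greatest fixpoint, start Z0 = {s0, s2, s5, s6, s7}, keep only states in Sat with some successor in Z. Z1 = {s0, s2, s5}; Z2 = {s0, s5}; fixed.
Sat(EG (AX b)) = {s0, s5}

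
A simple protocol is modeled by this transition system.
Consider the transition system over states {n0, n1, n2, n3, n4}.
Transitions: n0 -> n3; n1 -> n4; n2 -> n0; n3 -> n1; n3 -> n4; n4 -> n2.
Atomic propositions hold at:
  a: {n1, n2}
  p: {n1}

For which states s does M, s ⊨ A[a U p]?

{n1}

A[a U p]: least fixpoint, start Z0 = Sat(p) = {n1}, add states in Sat(a) with every successor in Z. Already a fixed point.
Sat(A[a U p]) = {n1}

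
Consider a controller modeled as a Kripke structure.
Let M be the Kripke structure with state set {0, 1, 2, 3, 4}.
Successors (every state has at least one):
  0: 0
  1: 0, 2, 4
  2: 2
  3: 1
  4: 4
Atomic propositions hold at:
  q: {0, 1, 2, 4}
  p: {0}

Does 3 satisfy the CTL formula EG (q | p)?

No

Sat(q | p) = {0, 1, 2, 4}
EG (q | p): greatest fixpoint, start Z0 = {0, 1, 2, 4}, keep only states in Sat with some successor in Z. Already a fixed point.
Sat(EG (q | p)) = {0, 1, 2, 4}
3 ∉ Sat(EG (q | p)) = {0, 1, 2, 4}, so the formula does not hold at 3.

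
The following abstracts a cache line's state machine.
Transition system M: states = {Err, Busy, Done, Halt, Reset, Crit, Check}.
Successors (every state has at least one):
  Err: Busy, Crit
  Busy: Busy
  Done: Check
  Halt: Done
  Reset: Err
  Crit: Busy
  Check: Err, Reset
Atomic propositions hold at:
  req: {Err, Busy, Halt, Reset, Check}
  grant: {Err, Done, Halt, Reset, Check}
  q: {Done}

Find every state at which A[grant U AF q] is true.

AF q: least fixpoint, start Z0 = {Done}, add states with every successor in Z. Z1 = {Done, Halt}; fixed.
Sat(AF q) = {Done, Halt}
A[grant U AF q]: least fixpoint, start Z0 = Sat(AF q) = {Done, Halt}, add states in Sat(grant) with every successor in Z. Already a fixed point.
Sat(A[grant U AF q]) = {Done, Halt}

{Done, Halt}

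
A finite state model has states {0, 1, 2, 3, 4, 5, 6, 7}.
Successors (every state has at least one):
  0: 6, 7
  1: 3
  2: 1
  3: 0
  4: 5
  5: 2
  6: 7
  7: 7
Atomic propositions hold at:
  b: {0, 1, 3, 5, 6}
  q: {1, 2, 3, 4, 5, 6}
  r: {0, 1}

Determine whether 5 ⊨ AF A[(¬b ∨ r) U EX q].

Sat(¬b) = {2, 4, 7}
Sat(¬b ∨ r) = {0, 1, 2, 4, 7}
Sat(EX q) = {s : some successor in {1, 2, 3, 4, 5, 6}} = {0, 1, 2, 4, 5}
A[(¬b ∨ r) U EX q]: least fixpoint, start Z0 = Sat(EX q) = {0, 1, 2, 4, 5}, add states in Sat(¬b ∨ r) with every successor in Z. Already a fixed point.
Sat(A[(¬b ∨ r) U EX q]) = {0, 1, 2, 4, 5}
AF A[(¬b ∨ r) U EX q]: least fixpoint, start Z0 = {0, 1, 2, 4, 5}, add states with every successor in Z. Z1 = {0, 1, 2, 3, 4, 5}; fixed.
Sat(AF A[(¬b ∨ r) U EX q]) = {0, 1, 2, 3, 4, 5}
5 ∈ Sat(AF A[(¬b ∨ r) U EX q]) = {0, 1, 2, 3, 4, 5}, so the formula holds at 5.

Yes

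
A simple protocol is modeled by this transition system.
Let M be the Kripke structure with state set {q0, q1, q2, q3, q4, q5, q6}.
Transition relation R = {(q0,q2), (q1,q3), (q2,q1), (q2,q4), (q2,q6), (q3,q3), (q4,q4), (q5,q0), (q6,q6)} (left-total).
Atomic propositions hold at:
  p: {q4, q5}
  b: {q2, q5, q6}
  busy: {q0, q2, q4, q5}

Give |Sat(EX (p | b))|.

4

Sat(p | b) = {q2, q4, q5, q6}
Sat(EX (p | b)) = {s : some successor in {q2, q4, q5, q6}} = {q0, q2, q4, q6}
|Sat(EX (p | b))| = |{q0, q2, q4, q6}| = 4.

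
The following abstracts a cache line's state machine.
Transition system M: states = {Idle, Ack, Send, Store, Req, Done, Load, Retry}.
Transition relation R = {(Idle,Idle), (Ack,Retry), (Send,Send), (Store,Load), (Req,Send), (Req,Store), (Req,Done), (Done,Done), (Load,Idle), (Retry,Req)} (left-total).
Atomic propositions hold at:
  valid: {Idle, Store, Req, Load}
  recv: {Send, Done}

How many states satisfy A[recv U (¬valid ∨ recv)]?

4

Sat(¬valid) = {Ack, Send, Done, Retry}
Sat(¬valid ∨ recv) = {Ack, Send, Done, Retry}
A[recv U (¬valid ∨ recv)]: least fixpoint, start Z0 = Sat((¬valid ∨ recv)) = {Ack, Send, Done, Retry}, add states in Sat(recv) with every successor in Z. Already a fixed point.
Sat(A[recv U (¬valid ∨ recv)]) = {Ack, Send, Done, Retry}
|Sat(A[recv U (¬valid ∨ recv)])| = |{Ack, Send, Done, Retry}| = 4.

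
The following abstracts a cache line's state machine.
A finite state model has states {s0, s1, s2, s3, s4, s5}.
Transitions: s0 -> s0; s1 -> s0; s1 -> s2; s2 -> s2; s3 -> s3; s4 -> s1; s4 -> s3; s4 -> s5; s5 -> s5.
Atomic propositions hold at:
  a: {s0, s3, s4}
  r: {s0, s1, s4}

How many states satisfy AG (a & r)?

1

Sat(a & r) = {s0, s4}
AG (a & r): greatest fixpoint, start Z0 = {s0, s4}, keep only states in Sat with every successor in Z. Z1 = {s0}; fixed.
Sat(AG (a & r)) = {s0}
|Sat(AG (a & r))| = |{s0}| = 1.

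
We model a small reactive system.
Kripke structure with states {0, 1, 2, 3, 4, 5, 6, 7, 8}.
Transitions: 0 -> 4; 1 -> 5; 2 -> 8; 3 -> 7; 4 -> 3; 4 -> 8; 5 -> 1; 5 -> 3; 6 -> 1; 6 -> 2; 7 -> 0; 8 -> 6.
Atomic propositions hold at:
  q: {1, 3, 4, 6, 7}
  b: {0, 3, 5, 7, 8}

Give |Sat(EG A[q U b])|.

A[q U b]: least fixpoint, start Z0 = Sat(b) = {0, 3, 5, 7, 8}, add states in Sat(q) with every successor in Z. Z1 = {0, 1, 3, 4, 5, 7, 8}; fixed.
Sat(A[q U b]) = {0, 1, 3, 4, 5, 7, 8}
EG A[q U b]: greatest fixpoint, start Z0 = {0, 1, 3, 4, 5, 7, 8}, keep only states in Sat with some successor in Z. Z1 = {0, 1, 3, 4, 5, 7}; fixed.
Sat(EG A[q U b]) = {0, 1, 3, 4, 5, 7}
|Sat(EG A[q U b])| = |{0, 1, 3, 4, 5, 7}| = 6.

6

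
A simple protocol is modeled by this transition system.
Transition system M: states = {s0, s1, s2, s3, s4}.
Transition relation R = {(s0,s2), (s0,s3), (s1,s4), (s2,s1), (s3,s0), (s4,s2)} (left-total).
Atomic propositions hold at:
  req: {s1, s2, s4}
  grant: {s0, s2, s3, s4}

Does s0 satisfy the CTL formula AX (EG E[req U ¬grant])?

Sat(¬grant) = {s1}
E[req U ¬grant]: least fixpoint, start Z0 = Sat(¬grant) = {s1}, add states in Sat(req) with some successor in Z. Z1 = {s1, s2}; Z2 = {s1, s2, s4}; fixed.
Sat(E[req U ¬grant]) = {s1, s2, s4}
EG E[req U ¬grant]: greatest fixpoint, start Z0 = {s1, s2, s4}, keep only states in Sat with some successor in Z. Already a fixed point.
Sat(EG E[req U ¬grant]) = {s1, s2, s4}
Sat(AX (EG E[req U ¬grant])) = {s : every successor in {s1, s2, s4}} = {s1, s2, s4}
s0 ∉ Sat(AX (EG E[req U ¬grant])) = {s1, s2, s4}, so the formula does not hold at s0.

No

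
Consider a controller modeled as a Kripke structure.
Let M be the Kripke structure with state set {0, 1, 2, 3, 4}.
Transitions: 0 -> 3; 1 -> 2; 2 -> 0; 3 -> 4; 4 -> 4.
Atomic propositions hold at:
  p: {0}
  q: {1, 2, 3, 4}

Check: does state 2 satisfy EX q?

Sat(EX q) = {s : some successor in {1, 2, 3, 4}} = {0, 1, 3, 4}
2 ∉ Sat(EX q) = {0, 1, 3, 4}, so the formula does not hold at 2.

No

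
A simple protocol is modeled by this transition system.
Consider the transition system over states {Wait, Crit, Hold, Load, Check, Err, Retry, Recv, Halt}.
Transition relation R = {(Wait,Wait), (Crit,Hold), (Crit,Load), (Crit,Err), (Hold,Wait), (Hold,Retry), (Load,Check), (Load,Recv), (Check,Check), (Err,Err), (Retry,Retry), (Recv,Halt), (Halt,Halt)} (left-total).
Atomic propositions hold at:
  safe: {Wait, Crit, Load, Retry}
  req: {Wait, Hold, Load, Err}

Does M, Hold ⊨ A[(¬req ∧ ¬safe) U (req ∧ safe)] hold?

Sat(¬req) = {Crit, Check, Retry, Recv, Halt}
Sat(¬safe) = {Hold, Check, Err, Recv, Halt}
Sat(¬req ∧ ¬safe) = {Check, Recv, Halt}
Sat(req ∧ safe) = {Wait, Load}
A[(¬req ∧ ¬safe) U (req ∧ safe)]: least fixpoint, start Z0 = Sat((req ∧ safe)) = {Wait, Load}, add states in Sat(¬req ∧ ¬safe) with every successor in Z. Already a fixed point.
Sat(A[(¬req ∧ ¬safe) U (req ∧ safe)]) = {Wait, Load}
Hold ∉ Sat(A[(¬req ∧ ¬safe) U (req ∧ safe)]) = {Wait, Load}, so the formula does not hold at Hold.

No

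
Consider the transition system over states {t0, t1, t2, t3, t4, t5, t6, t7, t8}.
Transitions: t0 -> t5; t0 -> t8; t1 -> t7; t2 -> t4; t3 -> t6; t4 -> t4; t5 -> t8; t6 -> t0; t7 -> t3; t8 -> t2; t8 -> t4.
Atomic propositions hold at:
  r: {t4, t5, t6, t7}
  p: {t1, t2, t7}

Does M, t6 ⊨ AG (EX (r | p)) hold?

Sat(r | p) = {t1, t2, t4, t5, t6, t7}
Sat(EX (r | p)) = {s : some successor in {t1, t2, t4, t5, t6, t7}} = {t0, t1, t2, t3, t4, t8}
AG (EX (r | p)): greatest fixpoint, start Z0 = {t0, t1, t2, t3, t4, t8}, keep only states in Sat with every successor in Z. Z1 = {t2, t4, t8}; fixed.
Sat(AG (EX (r | p))) = {t2, t4, t8}
t6 ∉ Sat(AG (EX (r | p))) = {t2, t4, t8}, so the formula does not hold at t6.

No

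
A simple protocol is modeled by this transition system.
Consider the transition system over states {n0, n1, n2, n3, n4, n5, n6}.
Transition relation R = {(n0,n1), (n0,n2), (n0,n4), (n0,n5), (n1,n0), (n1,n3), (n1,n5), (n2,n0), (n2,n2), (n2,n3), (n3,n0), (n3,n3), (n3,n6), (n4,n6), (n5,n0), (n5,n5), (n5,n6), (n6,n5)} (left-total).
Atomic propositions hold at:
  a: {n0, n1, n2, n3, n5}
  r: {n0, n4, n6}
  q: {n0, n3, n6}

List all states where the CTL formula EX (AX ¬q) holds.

{n1, n2, n3, n4, n5}

Sat(¬q) = {n1, n2, n4, n5}
Sat(AX ¬q) = {s : every successor in {n1, n2, n4, n5}} = {n0, n6}
Sat(EX (AX ¬q)) = {s : some successor in {n0, n6}} = {n1, n2, n3, n4, n5}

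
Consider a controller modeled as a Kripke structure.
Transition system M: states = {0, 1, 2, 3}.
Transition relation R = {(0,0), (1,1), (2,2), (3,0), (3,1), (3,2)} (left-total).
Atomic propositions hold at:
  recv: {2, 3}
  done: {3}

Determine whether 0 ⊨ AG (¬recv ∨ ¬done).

Sat(¬recv) = {0, 1}
Sat(¬done) = {0, 1, 2}
Sat(¬recv ∨ ¬done) = {0, 1, 2}
AG (¬recv ∨ ¬done): greatest fixpoint, start Z0 = {0, 1, 2}, keep only states in Sat with every successor in Z. Already a fixed point.
Sat(AG (¬recv ∨ ¬done)) = {0, 1, 2}
0 ∈ Sat(AG (¬recv ∨ ¬done)) = {0, 1, 2}, so the formula holds at 0.

Yes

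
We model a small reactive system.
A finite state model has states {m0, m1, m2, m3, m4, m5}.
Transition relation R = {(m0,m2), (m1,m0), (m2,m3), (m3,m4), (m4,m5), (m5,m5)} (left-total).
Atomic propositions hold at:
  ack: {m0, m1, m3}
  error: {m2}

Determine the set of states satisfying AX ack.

{m1, m2}

Sat(AX ack) = {s : every successor in {m0, m1, m3}} = {m1, m2}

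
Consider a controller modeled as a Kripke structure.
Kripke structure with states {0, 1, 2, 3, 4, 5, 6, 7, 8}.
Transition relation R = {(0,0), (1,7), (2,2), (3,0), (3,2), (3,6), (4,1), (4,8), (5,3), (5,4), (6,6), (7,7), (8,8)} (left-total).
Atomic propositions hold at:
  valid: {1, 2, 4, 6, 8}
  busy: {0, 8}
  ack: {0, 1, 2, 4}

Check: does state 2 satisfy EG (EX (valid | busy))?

Sat(valid | busy) = {0, 1, 2, 4, 6, 8}
Sat(EX (valid | busy)) = {s : some successor in {0, 1, 2, 4, 6, 8}} = {0, 2, 3, 4, 5, 6, 8}
EG (EX (valid | busy)): greatest fixpoint, start Z0 = {0, 2, 3, 4, 5, 6, 8}, keep only states in Sat with some successor in Z. Already a fixed point.
Sat(EG (EX (valid | busy))) = {0, 2, 3, 4, 5, 6, 8}
2 ∈ Sat(EG (EX (valid | busy))) = {0, 2, 3, 4, 5, 6, 8}, so the formula holds at 2.

Yes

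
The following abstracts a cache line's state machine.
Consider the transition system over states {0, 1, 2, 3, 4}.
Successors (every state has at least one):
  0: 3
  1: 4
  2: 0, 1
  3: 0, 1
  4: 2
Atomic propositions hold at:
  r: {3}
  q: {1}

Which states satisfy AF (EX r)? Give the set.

Sat(EX r) = {s : some successor in {3}} = {0}
AF (EX r): least fixpoint, start Z0 = {0}, add states with every successor in Z. Already a fixed point.
Sat(AF (EX r)) = {0}

{0}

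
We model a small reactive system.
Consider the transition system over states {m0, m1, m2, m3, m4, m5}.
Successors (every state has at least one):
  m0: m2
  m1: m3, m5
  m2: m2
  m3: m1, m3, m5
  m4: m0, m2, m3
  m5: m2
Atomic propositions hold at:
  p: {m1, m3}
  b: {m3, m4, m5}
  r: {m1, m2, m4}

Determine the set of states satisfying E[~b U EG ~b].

{m0, m2}

Sat(~b) = {m0, m1, m2}
EG ~b: greatest fixpoint, start Z0 = {m0, m1, m2}, keep only states in Sat with some successor in Z. Z1 = {m0, m2}; fixed.
Sat(EG ~b) = {m0, m2}
E[~b U EG ~b]: least fixpoint, start Z0 = Sat(EG ~b) = {m0, m2}, add states in Sat(~b) with some successor in Z. Already a fixed point.
Sat(E[~b U EG ~b]) = {m0, m2}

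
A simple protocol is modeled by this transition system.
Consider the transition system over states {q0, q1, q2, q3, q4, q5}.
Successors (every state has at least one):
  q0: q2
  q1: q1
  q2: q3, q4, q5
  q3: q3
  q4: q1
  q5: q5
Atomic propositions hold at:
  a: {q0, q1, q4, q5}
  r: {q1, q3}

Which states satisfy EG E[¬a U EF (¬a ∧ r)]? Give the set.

{q0, q2, q3}

Sat(¬a) = {q2, q3}
Sat(¬a ∧ r) = {q3}
EF (¬a ∧ r): least fixpoint, start Z0 = {q3}, add states with some successor in Z. Z1 = {q2, q3}; Z2 = {q0, q2, q3}; fixed.
Sat(EF (¬a ∧ r)) = {q0, q2, q3}
E[¬a U EF (¬a ∧ r)]: least fixpoint, start Z0 = Sat(EF (¬a ∧ r)) = {q0, q2, q3}, add states in Sat(¬a) with some successor in Z. Already a fixed point.
Sat(E[¬a U EF (¬a ∧ r)]) = {q0, q2, q3}
EG E[¬a U EF (¬a ∧ r)]: greatest fixpoint, start Z0 = {q0, q2, q3}, keep only states in Sat with some successor in Z. Already a fixed point.
Sat(EG E[¬a U EF (¬a ∧ r)]) = {q0, q2, q3}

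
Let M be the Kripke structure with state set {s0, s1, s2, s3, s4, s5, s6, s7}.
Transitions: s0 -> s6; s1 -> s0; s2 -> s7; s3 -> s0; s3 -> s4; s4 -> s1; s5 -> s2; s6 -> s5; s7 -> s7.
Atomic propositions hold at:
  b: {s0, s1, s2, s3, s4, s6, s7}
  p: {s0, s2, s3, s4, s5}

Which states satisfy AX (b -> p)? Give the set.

Sat(b -> p) = {s0, s2, s3, s4, s5}
Sat(AX (b -> p)) = {s : every successor in {s0, s2, s3, s4, s5}} = {s1, s3, s5, s6}

{s1, s3, s5, s6}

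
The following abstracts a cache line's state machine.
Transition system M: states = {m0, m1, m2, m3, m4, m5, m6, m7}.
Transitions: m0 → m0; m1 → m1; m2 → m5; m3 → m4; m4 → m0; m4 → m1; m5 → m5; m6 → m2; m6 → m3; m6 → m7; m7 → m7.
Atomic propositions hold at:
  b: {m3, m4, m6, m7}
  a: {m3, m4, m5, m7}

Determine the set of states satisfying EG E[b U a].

{m5, m6, m7}

E[b U a]: least fixpoint, start Z0 = Sat(a) = {m3, m4, m5, m7}, add states in Sat(b) with some successor in Z. Z1 = {m3, m4, m5, m6, m7}; fixed.
Sat(E[b U a]) = {m3, m4, m5, m6, m7}
EG E[b U a]: greatest fixpoint, start Z0 = {m3, m4, m5, m6, m7}, keep only states in Sat with some successor in Z. Z1 = {m3, m5, m6, m7}; Z2 = {m5, m6, m7}; fixed.
Sat(EG E[b U a]) = {m5, m6, m7}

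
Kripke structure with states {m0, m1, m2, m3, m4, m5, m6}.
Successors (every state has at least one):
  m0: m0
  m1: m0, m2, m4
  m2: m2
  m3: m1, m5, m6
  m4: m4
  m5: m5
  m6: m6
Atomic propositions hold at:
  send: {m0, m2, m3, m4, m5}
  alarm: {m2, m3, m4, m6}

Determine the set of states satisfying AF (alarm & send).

Sat(alarm & send) = {m2, m3, m4}
AF (alarm & send): least fixpoint, start Z0 = {m2, m3, m4}, add states with every successor in Z. Already a fixed point.
Sat(AF (alarm & send)) = {m2, m3, m4}

{m2, m3, m4}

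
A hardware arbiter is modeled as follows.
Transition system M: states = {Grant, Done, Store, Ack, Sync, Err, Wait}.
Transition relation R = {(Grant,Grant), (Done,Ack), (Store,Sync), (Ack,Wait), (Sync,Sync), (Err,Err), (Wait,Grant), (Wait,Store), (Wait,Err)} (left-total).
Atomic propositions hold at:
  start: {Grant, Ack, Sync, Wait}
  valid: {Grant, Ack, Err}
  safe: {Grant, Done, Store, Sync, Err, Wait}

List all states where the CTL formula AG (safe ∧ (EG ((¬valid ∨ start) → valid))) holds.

{Grant, Err}

Sat(¬valid) = {Done, Store, Sync, Wait}
Sat(¬valid ∨ start) = {Grant, Done, Store, Ack, Sync, Wait}
Sat((¬valid ∨ start) → valid) = {Grant, Ack, Err}
EG ((¬valid ∨ start) → valid): greatest fixpoint, start Z0 = {Grant, Ack, Err}, keep only states in Sat with some successor in Z. Z1 = {Grant, Err}; fixed.
Sat(EG ((¬valid ∨ start) → valid)) = {Grant, Err}
Sat(safe ∧ (EG ((¬valid ∨ start) → valid))) = {Grant, Err}
AG (safe ∧ (EG ((¬valid ∨ start) → valid))): greatest fixpoint, start Z0 = {Grant, Err}, keep only states in Sat with every successor in Z. Already a fixed point.
Sat(AG (safe ∧ (EG ((¬valid ∨ start) → valid)))) = {Grant, Err}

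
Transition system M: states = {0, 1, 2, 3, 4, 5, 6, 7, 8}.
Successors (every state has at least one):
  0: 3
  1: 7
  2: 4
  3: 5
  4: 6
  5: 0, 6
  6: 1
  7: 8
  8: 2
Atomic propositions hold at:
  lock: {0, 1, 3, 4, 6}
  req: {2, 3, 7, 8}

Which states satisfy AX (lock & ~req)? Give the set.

Sat(~req) = {0, 1, 4, 5, 6}
Sat(lock & ~req) = {0, 1, 4, 6}
Sat(AX (lock & ~req)) = {s : every successor in {0, 1, 4, 6}} = {2, 4, 5, 6}

{2, 4, 5, 6}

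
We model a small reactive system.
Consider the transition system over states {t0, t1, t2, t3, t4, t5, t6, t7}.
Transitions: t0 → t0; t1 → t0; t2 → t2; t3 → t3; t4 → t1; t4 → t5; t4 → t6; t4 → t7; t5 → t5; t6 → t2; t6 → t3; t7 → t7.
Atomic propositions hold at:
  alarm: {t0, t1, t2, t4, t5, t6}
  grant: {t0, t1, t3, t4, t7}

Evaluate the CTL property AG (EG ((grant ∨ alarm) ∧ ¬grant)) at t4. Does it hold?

No

Sat(grant ∨ alarm) = {t0, t1, t2, t3, t4, t5, t6, t7}
Sat(¬grant) = {t2, t5, t6}
Sat((grant ∨ alarm) ∧ ¬grant) = {t2, t5, t6}
EG ((grant ∨ alarm) ∧ ¬grant): greatest fixpoint, start Z0 = {t2, t5, t6}, keep only states in Sat with some successor in Z. Already a fixed point.
Sat(EG ((grant ∨ alarm) ∧ ¬grant)) = {t2, t5, t6}
AG (EG ((grant ∨ alarm) ∧ ¬grant)): greatest fixpoint, start Z0 = {t2, t5, t6}, keep only states in Sat with every successor in Z. Z1 = {t2, t5}; fixed.
Sat(AG (EG ((grant ∨ alarm) ∧ ¬grant))) = {t2, t5}
t4 ∉ Sat(AG (EG ((grant ∨ alarm) ∧ ¬grant))) = {t2, t5}, so the formula does not hold at t4.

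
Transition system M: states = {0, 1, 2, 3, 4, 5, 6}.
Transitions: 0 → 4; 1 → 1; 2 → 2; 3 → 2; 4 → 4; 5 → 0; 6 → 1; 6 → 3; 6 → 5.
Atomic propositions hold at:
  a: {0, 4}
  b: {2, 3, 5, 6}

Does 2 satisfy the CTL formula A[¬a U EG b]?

Sat(¬a) = {1, 2, 3, 5, 6}
EG b: greatest fixpoint, start Z0 = {2, 3, 5, 6}, keep only states in Sat with some successor in Z. Z1 = {2, 3, 6}; fixed.
Sat(EG b) = {2, 3, 6}
A[¬a U EG b]: least fixpoint, start Z0 = Sat(EG b) = {2, 3, 6}, add states in Sat(¬a) with every successor in Z. Already a fixed point.
Sat(A[¬a U EG b]) = {2, 3, 6}
2 ∈ Sat(A[¬a U EG b]) = {2, 3, 6}, so the formula holds at 2.

Yes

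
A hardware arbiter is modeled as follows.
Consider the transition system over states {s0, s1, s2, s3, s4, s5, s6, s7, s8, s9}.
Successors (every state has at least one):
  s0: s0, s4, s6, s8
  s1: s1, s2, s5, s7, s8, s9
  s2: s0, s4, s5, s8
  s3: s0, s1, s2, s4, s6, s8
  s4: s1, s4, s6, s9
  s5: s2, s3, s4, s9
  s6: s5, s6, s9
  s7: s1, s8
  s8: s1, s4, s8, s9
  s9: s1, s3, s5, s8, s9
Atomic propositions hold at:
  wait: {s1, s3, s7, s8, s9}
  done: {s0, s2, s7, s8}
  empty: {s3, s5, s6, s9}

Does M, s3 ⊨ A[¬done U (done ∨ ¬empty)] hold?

Sat(¬done) = {s1, s3, s4, s5, s6, s9}
Sat(¬empty) = {s0, s1, s2, s4, s7, s8}
Sat(done ∨ ¬empty) = {s0, s1, s2, s4, s7, s8}
A[¬done U (done ∨ ¬empty)]: least fixpoint, start Z0 = Sat((done ∨ ¬empty)) = {s0, s1, s2, s4, s7, s8}, add states in Sat(¬done) with every successor in Z. Already a fixed point.
Sat(A[¬done U (done ∨ ¬empty)]) = {s0, s1, s2, s4, s7, s8}
s3 ∉ Sat(A[¬done U (done ∨ ¬empty)]) = {s0, s1, s2, s4, s7, s8}, so the formula does not hold at s3.

No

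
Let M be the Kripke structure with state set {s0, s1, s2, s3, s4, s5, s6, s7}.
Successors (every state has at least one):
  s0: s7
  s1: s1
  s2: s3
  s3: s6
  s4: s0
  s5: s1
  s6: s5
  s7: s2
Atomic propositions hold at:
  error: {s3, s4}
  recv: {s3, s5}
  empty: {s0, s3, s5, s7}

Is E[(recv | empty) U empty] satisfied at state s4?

No

Sat(recv | empty) = {s0, s3, s5, s7}
E[(recv | empty) U empty]: least fixpoint, start Z0 = Sat(empty) = {s0, s3, s5, s7}, add states in Sat(recv | empty) with some successor in Z. Already a fixed point.
Sat(E[(recv | empty) U empty]) = {s0, s3, s5, s7}
s4 ∉ Sat(E[(recv | empty) U empty]) = {s0, s3, s5, s7}, so the formula does not hold at s4.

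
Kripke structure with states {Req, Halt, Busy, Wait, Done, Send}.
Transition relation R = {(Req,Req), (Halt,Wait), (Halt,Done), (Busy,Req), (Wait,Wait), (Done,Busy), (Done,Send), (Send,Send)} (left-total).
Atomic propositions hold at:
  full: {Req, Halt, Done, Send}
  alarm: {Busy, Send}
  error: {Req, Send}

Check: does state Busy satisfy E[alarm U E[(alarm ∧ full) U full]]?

Sat(alarm ∧ full) = {Send}
E[(alarm ∧ full) U full]: least fixpoint, start Z0 = Sat(full) = {Req, Halt, Done, Send}, add states in Sat(alarm ∧ full) with some successor in Z. Already a fixed point.
Sat(E[(alarm ∧ full) U full]) = {Req, Halt, Done, Send}
E[alarm U E[(alarm ∧ full) U full]]: least fixpoint, start Z0 = Sat(E[(alarm ∧ full) U full]) = {Req, Halt, Done, Send}, add states in Sat(alarm) with some successor in Z. Z1 = {Req, Halt, Busy, Done, Send}; fixed.
Sat(E[alarm U E[(alarm ∧ full) U full]]) = {Req, Halt, Busy, Done, Send}
Busy ∈ Sat(E[alarm U E[(alarm ∧ full) U full]]) = {Req, Halt, Busy, Done, Send}, so the formula holds at Busy.

Yes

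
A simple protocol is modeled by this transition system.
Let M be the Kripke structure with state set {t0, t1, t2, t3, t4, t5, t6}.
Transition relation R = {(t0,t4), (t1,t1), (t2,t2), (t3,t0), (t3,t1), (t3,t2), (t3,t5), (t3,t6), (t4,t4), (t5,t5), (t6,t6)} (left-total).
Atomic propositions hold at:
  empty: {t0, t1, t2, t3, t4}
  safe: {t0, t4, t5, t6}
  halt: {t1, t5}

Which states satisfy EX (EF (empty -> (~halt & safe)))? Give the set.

Sat(~halt) = {t0, t2, t3, t4, t6}
Sat(~halt & safe) = {t0, t4, t6}
Sat(empty -> (~halt & safe)) = {t0, t4, t5, t6}
EF (empty -> (~halt & safe)): least fixpoint, start Z0 = {t0, t4, t5, t6}, add states with some successor in Z. Z1 = {t0, t3, t4, t5, t6}; fixed.
Sat(EF (empty -> (~halt & safe))) = {t0, t3, t4, t5, t6}
Sat(EX (EF (empty -> (~halt & safe)))) = {s : some successor in {t0, t3, t4, t5, t6}} = {t0, t3, t4, t5, t6}

{t0, t3, t4, t5, t6}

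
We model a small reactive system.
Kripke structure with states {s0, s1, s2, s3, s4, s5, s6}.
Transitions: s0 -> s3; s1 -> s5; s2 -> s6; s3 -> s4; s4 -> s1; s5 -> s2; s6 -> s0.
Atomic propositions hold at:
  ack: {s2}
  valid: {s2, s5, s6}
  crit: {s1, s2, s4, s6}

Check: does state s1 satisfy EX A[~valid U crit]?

No

Sat(~valid) = {s0, s1, s3, s4}
A[~valid U crit]: least fixpoint, start Z0 = Sat(crit) = {s1, s2, s4, s6}, add states in Sat(~valid) with every successor in Z. Z1 = {s1, s2, s3, s4, s6}; Z2 = {s0, s1, s2, s3, s4, s6}; fixed.
Sat(A[~valid U crit]) = {s0, s1, s2, s3, s4, s6}
Sat(EX A[~valid U crit]) = {s : some successor in {s0, s1, s2, s3, s4, s6}} = {s0, s2, s3, s4, s5, s6}
s1 ∉ Sat(EX A[~valid U crit]) = {s0, s2, s3, s4, s5, s6}, so the formula does not hold at s1.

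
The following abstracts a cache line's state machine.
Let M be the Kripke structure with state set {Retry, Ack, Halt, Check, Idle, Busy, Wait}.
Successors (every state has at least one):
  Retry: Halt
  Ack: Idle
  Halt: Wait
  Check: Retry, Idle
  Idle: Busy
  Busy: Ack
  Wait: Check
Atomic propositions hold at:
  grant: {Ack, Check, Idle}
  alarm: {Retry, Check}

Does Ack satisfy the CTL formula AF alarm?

No

AF alarm: least fixpoint, start Z0 = {Retry, Check}, add states with every successor in Z. Z1 = {Retry, Check, Wait}; Z2 = {Retry, Halt, Check, Wait}; fixed.
Sat(AF alarm) = {Retry, Halt, Check, Wait}
Ack ∉ Sat(AF alarm) = {Retry, Halt, Check, Wait}, so the formula does not hold at Ack.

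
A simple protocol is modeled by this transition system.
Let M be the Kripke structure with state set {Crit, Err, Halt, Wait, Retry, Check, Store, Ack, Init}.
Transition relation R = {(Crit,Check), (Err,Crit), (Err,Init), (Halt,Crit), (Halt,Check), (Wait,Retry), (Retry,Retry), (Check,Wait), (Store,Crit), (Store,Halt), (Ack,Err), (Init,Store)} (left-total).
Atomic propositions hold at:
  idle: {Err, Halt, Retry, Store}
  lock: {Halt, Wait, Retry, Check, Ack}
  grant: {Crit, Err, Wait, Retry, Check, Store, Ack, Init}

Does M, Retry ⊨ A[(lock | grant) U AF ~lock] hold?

Sat(lock | grant) = {Crit, Err, Halt, Wait, Retry, Check, Store, Ack, Init}
Sat(~lock) = {Crit, Err, Store, Init}
AF ~lock: least fixpoint, start Z0 = {Crit, Err, Store, Init}, add states with every successor in Z. Z1 = {Crit, Err, Store, Ack, Init}; fixed.
Sat(AF ~lock) = {Crit, Err, Store, Ack, Init}
A[(lock | grant) U AF ~lock]: least fixpoint, start Z0 = Sat(AF ~lock) = {Crit, Err, Store, Ack, Init}, add states in Sat(lock | grant) with every successor in Z. Already a fixed point.
Sat(A[(lock | grant) U AF ~lock]) = {Crit, Err, Store, Ack, Init}
Retry ∉ Sat(A[(lock | grant) U AF ~lock]) = {Crit, Err, Store, Ack, Init}, so the formula does not hold at Retry.

No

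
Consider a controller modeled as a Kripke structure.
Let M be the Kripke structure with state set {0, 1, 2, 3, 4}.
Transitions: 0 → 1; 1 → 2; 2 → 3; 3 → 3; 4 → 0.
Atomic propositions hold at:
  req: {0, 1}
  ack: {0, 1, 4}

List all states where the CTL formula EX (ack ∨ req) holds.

Sat(ack ∨ req) = {0, 1, 4}
Sat(EX (ack ∨ req)) = {s : some successor in {0, 1, 4}} = {0, 4}

{0, 4}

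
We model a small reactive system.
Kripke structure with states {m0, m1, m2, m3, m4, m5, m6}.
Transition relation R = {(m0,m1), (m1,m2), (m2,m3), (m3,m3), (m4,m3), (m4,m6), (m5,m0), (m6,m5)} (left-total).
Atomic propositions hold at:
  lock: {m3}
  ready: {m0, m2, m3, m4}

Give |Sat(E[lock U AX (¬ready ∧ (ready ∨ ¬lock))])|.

2

Sat(¬ready) = {m1, m5, m6}
Sat(¬lock) = {m0, m1, m2, m4, m5, m6}
Sat(ready ∨ ¬lock) = {m0, m1, m2, m3, m4, m5, m6}
Sat(¬ready ∧ (ready ∨ ¬lock)) = {m1, m5, m6}
Sat(AX (¬ready ∧ (ready ∨ ¬lock))) = {s : every successor in {m1, m5, m6}} = {m0, m6}
E[lock U AX (¬ready ∧ (ready ∨ ¬lock))]: least fixpoint, start Z0 = Sat(AX (¬ready ∧ (ready ∨ ¬lock))) = {m0, m6}, add states in Sat(lock) with some successor in Z. Already a fixed point.
Sat(E[lock U AX (¬ready ∧ (ready ∨ ¬lock))]) = {m0, m6}
|Sat(E[lock U AX (¬ready ∧ (ready ∨ ¬lock))])| = |{m0, m6}| = 2.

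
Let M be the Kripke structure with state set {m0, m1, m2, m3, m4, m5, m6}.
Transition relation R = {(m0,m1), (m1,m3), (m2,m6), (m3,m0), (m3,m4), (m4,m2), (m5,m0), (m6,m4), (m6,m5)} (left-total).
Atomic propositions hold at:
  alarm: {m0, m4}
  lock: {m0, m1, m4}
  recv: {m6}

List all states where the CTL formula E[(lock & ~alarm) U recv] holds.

{m6}

Sat(~alarm) = {m1, m2, m3, m5, m6}
Sat(lock & ~alarm) = {m1}
E[(lock & ~alarm) U recv]: least fixpoint, start Z0 = Sat(recv) = {m6}, add states in Sat(lock & ~alarm) with some successor in Z. Already a fixed point.
Sat(E[(lock & ~alarm) U recv]) = {m6}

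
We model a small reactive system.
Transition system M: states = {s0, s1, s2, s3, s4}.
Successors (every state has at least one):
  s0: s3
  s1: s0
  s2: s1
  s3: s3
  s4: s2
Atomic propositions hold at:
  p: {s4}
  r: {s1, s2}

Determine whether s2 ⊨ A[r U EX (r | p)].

Sat(r | p) = {s1, s2, s4}
Sat(EX (r | p)) = {s : some successor in {s1, s2, s4}} = {s2, s4}
A[r U EX (r | p)]: least fixpoint, start Z0 = Sat(EX (r | p)) = {s2, s4}, add states in Sat(r) with every successor in Z. Already a fixed point.
Sat(A[r U EX (r | p)]) = {s2, s4}
s2 ∈ Sat(A[r U EX (r | p)]) = {s2, s4}, so the formula holds at s2.

Yes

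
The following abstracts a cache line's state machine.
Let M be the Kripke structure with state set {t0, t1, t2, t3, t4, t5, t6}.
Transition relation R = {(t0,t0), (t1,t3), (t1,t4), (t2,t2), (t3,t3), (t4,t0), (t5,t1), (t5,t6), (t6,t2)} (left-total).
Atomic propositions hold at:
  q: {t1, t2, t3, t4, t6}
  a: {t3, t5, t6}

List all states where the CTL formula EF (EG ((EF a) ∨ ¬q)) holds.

{t0, t1, t3, t4, t5}

EF a: least fixpoint, start Z0 = {t3, t5, t6}, add states with some successor in Z. Z1 = {t1, t3, t5, t6}; fixed.
Sat(EF a) = {t1, t3, t5, t6}
Sat(¬q) = {t0, t5}
Sat((EF a) ∨ ¬q) = {t0, t1, t3, t5, t6}
EG ((EF a) ∨ ¬q): greatest fixpoint, start Z0 = {t0, t1, t3, t5, t6}, keep only states in Sat with some successor in Z. Z1 = {t0, t1, t3, t5}; fixed.
Sat(EG ((EF a) ∨ ¬q)) = {t0, t1, t3, t5}
EF (EG ((EF a) ∨ ¬q)): least fixpoint, start Z0 = {t0, t1, t3, t5}, add states with some successor in Z. Z1 = {t0, t1, t3, t4, t5}; fixed.
Sat(EF (EG ((EF a) ∨ ¬q))) = {t0, t1, t3, t4, t5}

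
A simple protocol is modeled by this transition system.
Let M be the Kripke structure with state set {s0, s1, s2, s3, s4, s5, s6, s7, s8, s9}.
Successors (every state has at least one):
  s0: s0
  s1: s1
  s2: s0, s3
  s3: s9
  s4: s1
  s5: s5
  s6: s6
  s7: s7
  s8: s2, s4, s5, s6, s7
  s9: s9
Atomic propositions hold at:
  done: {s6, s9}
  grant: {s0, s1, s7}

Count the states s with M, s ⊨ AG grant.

3

AG grant: greatest fixpoint, start Z0 = {s0, s1, s7}, keep only states in Sat with every successor in Z. Already a fixed point.
Sat(AG grant) = {s0, s1, s7}
|Sat(AG grant)| = |{s0, s1, s7}| = 3.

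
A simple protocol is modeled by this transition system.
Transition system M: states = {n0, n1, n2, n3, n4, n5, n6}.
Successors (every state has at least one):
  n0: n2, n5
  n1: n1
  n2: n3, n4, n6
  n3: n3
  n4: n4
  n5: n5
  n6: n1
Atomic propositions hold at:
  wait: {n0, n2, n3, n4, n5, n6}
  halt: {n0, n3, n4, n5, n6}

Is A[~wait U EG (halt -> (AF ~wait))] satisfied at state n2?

Sat(~wait) = {n1}
AF ~wait: least fixpoint, start Z0 = {n1}, add states with every successor in Z. Z1 = {n1, n6}; fixed.
Sat(AF ~wait) = {n1, n6}
Sat(halt -> (AF ~wait)) = {n1, n2, n6}
EG (halt -> (AF ~wait)): greatest fixpoint, start Z0 = {n1, n2, n6}, keep only states in Sat with some successor in Z. Already a fixed point.
Sat(EG (halt -> (AF ~wait))) = {n1, n2, n6}
A[~wait U EG (halt -> (AF ~wait))]: least fixpoint, start Z0 = Sat(EG (halt -> (AF ~wait))) = {n1, n2, n6}, add states in Sat(~wait) with every successor in Z. Already a fixed point.
Sat(A[~wait U EG (halt -> (AF ~wait))]) = {n1, n2, n6}
n2 ∈ Sat(A[~wait U EG (halt -> (AF ~wait))]) = {n1, n2, n6}, so the formula holds at n2.

Yes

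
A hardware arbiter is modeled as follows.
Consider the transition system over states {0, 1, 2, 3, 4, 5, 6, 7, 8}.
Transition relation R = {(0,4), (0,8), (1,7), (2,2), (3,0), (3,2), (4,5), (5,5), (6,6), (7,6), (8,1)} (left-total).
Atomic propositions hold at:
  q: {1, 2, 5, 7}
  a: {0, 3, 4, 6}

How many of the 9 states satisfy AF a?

AF a: least fixpoint, start Z0 = {0, 3, 4, 6}, add states with every successor in Z. Z1 = {0, 3, 4, 6, 7}; Z2 = {0, 1, 3, 4, 6, 7}; Z3 = {0, 1, 3, 4, 6, 7, 8}; fixed.
Sat(AF a) = {0, 1, 3, 4, 6, 7, 8}
|Sat(AF a)| = |{0, 1, 3, 4, 6, 7, 8}| = 7.

7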